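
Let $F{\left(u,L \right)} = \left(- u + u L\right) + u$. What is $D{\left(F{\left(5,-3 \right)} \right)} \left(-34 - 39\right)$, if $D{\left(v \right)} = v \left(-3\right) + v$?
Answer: $-2190$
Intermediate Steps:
$F{\left(u,L \right)} = L u$ ($F{\left(u,L \right)} = \left(- u + L u\right) + u = L u$)
$D{\left(v \right)} = - 2 v$ ($D{\left(v \right)} = - 3 v + v = - 2 v$)
$D{\left(F{\left(5,-3 \right)} \right)} \left(-34 - 39\right) = - 2 \left(\left(-3\right) 5\right) \left(-34 - 39\right) = \left(-2\right) \left(-15\right) \left(-73\right) = 30 \left(-73\right) = -2190$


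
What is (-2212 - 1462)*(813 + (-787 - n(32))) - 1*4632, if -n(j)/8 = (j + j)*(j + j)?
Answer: -120489788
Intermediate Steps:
n(j) = -32*j² (n(j) = -8*(j + j)*(j + j) = -8*2*j*2*j = -32*j²)
(-2212 - 1462)*(813 + (-787 - n(32))) - 1*4632 = (-2212 - 1462)*(813 + (-787 - (-32)*32²)) - 1*4632 = -3674*(813 + (-787 - (-32)*1024)) - 4632 = -3674*(813 + (-787 - 1*(-32768))) - 4632 = -3674*(813 + (-787 + 32768)) - 4632 = -3674*(813 + 31981) - 4632 = -3674*32794 - 4632 = -120485156 - 4632 = -120489788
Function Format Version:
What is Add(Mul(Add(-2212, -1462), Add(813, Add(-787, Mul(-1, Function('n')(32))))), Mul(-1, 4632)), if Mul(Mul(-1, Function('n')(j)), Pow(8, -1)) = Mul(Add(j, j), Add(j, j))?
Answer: -120489788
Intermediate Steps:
Function('n')(j) = Mul(-32, Pow(j, 2)) (Function('n')(j) = Mul(-8, Mul(Add(j, j), Add(j, j))) = Mul(-8, Mul(Mul(2, j), Mul(2, j))) = Mul(-8, Mul(4, Pow(j, 2))) = Mul(-32, Pow(j, 2)))
Add(Mul(Add(-2212, -1462), Add(813, Add(-787, Mul(-1, Function('n')(32))))), Mul(-1, 4632)) = Add(Mul(Add(-2212, -1462), Add(813, Add(-787, Mul(-1, Mul(-32, Pow(32, 2)))))), Mul(-1, 4632)) = Add(Mul(-3674, Add(813, Add(-787, Mul(-1, Mul(-32, 1024))))), -4632) = Add(Mul(-3674, Add(813, Add(-787, Mul(-1, -32768)))), -4632) = Add(Mul(-3674, Add(813, Add(-787, 32768))), -4632) = Add(Mul(-3674, Add(813, 31981)), -4632) = Add(Mul(-3674, 32794), -4632) = Add(-120485156, -4632) = -120489788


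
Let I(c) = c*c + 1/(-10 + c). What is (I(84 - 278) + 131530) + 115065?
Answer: 57983123/204 ≈ 2.8423e+5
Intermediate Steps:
I(c) = c² + 1/(-10 + c)
(I(84 - 278) + 131530) + 115065 = ((1 + (84 - 278)³ - 10*(84 - 278)²)/(-10 + (84 - 278)) + 131530) + 115065 = ((1 + (-194)³ - 10*(-194)²)/(-10 - 194) + 131530) + 115065 = ((1 - 7301384 - 10*37636)/(-204) + 131530) + 115065 = (-(1 - 7301384 - 376360)/204 + 131530) + 115065 = (-1/204*(-7677743) + 131530) + 115065 = (7677743/204 + 131530) + 115065 = 34509863/204 + 115065 = 57983123/204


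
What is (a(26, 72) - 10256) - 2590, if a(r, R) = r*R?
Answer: -10974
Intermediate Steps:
a(r, R) = R*r
(a(26, 72) - 10256) - 2590 = (72*26 - 10256) - 2590 = (1872 - 10256) - 2590 = -8384 - 2590 = -10974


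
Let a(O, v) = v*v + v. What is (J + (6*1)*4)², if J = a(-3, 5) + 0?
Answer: 2916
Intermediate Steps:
a(O, v) = v + v² (a(O, v) = v² + v = v + v²)
J = 30 (J = 5*(1 + 5) + 0 = 5*6 + 0 = 30 + 0 = 30)
(J + (6*1)*4)² = (30 + (6*1)*4)² = (30 + 6*4)² = (30 + 24)² = 54² = 2916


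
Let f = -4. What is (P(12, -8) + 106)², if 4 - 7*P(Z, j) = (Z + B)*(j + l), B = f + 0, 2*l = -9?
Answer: 715716/49 ≈ 14606.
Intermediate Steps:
l = -9/2 (l = (½)*(-9) = -9/2 ≈ -4.5000)
B = -4 (B = -4 + 0 = -4)
P(Z, j) = 4/7 - (-4 + Z)*(-9/2 + j)/7 (P(Z, j) = 4/7 - (Z - 4)*(j - 9/2)/7 = 4/7 - (-4 + Z)*(-9/2 + j)/7)
(P(12, -8) + 106)² = ((-2 + (4/7)*(-8) + (9/14)*12 - ⅐*12*(-8)) + 106)² = ((-2 - 32/7 + 54/7 + 96/7) + 106)² = (104/7 + 106)² = (846/7)² = 715716/49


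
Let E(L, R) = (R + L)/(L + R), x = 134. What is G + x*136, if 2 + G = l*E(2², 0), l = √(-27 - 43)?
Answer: 18222 + I*√70 ≈ 18222.0 + 8.3666*I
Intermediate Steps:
E(L, R) = 1 (E(L, R) = (L + R)/(L + R) = 1)
l = I*√70 (l = √(-70) = I*√70 ≈ 8.3666*I)
G = -2 + I*√70 (G = -2 + (I*√70)*1 = -2 + I*√70 ≈ -2.0 + 8.3666*I)
G + x*136 = (-2 + I*√70) + 134*136 = (-2 + I*√70) + 18224 = 18222 + I*√70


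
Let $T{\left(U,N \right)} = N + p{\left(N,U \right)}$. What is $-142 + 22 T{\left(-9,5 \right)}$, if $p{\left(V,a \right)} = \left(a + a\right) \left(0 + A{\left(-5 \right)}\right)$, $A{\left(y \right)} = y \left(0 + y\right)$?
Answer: $-9932$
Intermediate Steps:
$A{\left(y \right)} = y^{2}$ ($A{\left(y \right)} = y y = y^{2}$)
$p{\left(V,a \right)} = 50 a$ ($p{\left(V,a \right)} = \left(a + a\right) \left(0 + \left(-5\right)^{2}\right) = 2 a \left(0 + 25\right) = 2 a 25 = 50 a$)
$T{\left(U,N \right)} = N + 50 U$
$-142 + 22 T{\left(-9,5 \right)} = -142 + 22 \left(5 + 50 \left(-9\right)\right) = -142 + 22 \left(5 - 450\right) = -142 + 22 \left(-445\right) = -142 - 9790 = -9932$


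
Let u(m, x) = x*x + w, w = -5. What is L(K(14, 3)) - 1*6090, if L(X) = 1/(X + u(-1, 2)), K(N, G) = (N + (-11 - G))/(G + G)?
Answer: -6091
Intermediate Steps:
u(m, x) = -5 + x² (u(m, x) = x*x - 5 = x² - 5 = -5 + x²)
K(N, G) = (-11 + N - G)/(2*G) (K(N, G) = (-11 + N - G)/((2*G)) = (-11 + N - G)*(1/(2*G)) = (-11 + N - G)/(2*G))
L(X) = 1/(-1 + X) (L(X) = 1/(X + (-5 + 2²)) = 1/(X + (-5 + 4)) = 1/(X - 1) = 1/(-1 + X))
L(K(14, 3)) - 1*6090 = 1/(-1 + (½)*(-11 + 14 - 1*3)/3) - 1*6090 = 1/(-1 + (½)*(⅓)*(-11 + 14 - 3)) - 6090 = 1/(-1 + (½)*(⅓)*0) - 6090 = 1/(-1 + 0) - 6090 = 1/(-1) - 6090 = -1 - 6090 = -6091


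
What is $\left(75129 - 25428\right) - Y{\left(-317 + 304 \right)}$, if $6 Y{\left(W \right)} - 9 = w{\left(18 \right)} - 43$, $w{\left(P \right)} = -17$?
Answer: $\frac{99419}{2} \approx 49710.0$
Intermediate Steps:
$Y{\left(W \right)} = - \frac{17}{2}$ ($Y{\left(W \right)} = \frac{3}{2} + \frac{-17 - 43}{6} = \frac{3}{2} + \frac{1}{6} \left(-60\right) = \frac{3}{2} - 10 = - \frac{17}{2}$)
$\left(75129 - 25428\right) - Y{\left(-317 + 304 \right)} = \left(75129 - 25428\right) - - \frac{17}{2} = \left(75129 - 25428\right) + \frac{17}{2} = 49701 + \frac{17}{2} = \frac{99419}{2}$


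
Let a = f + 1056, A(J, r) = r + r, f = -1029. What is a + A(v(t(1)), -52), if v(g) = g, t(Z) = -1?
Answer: -77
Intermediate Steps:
A(J, r) = 2*r
a = 27 (a = -1029 + 1056 = 27)
a + A(v(t(1)), -52) = 27 + 2*(-52) = 27 - 104 = -77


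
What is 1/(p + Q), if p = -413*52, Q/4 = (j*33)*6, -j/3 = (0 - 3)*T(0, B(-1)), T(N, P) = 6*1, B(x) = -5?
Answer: 1/21292 ≈ 4.6966e-5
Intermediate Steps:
T(N, P) = 6
j = 54 (j = -3*(0 - 3)*6 = -(-9)*6 = -3*(-18) = 54)
Q = 42768 (Q = 4*((54*33)*6) = 4*(1782*6) = 4*10692 = 42768)
p = -21476
1/(p + Q) = 1/(-21476 + 42768) = 1/21292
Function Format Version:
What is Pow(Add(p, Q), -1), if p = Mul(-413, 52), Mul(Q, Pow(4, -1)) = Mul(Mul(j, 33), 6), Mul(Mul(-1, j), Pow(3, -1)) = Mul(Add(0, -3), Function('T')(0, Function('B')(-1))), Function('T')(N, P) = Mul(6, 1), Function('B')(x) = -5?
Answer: Rational(1, 21292) ≈ 4.6966e-5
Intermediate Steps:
Function('T')(N, P) = 6
j = 54 (j = Mul(-3, Mul(Add(0, -3), 6)) = Mul(-3, Mul(-3, 6)) = Mul(-3, -18) = 54)
Q = 42768 (Q = Mul(4, Mul(Mul(54, 33), 6)) = Mul(4, Mul(1782, 6)) = Mul(4, 10692) = 42768)
p = -21476
Pow(Add(p, Q), -1) = Pow(Add(-21476, 42768), -1) = Pow(21292, -1) = Rational(1, 21292)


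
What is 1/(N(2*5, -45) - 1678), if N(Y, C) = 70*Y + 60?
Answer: -1/918 ≈ -0.0010893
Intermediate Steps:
N(Y, C) = 60 + 70*Y
1/(N(2*5, -45) - 1678) = 1/((60 + 70*(2*5)) - 1678) = 1/((60 + 70*10) - 1678) = 1/((60 + 700) - 1678) = 1/(760 - 1678) = 1/(-918) = -1/918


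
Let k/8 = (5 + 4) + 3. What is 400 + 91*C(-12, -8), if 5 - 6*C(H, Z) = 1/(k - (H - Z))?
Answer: 285409/600 ≈ 475.68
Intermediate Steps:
k = 96 (k = 8*((5 + 4) + 3) = 8*(9 + 3) = 8*12 = 96)
C(H, Z) = 5/6 - 1/(6*(96 + Z - H)) (C(H, Z) = 5/6 - 1/(6*(96 - (H - Z))) = 5/6 - 1/(6*(96 + (Z - H))) = 5/6 - 1/(6*(96 + Z - H)))
400 + 91*C(-12, -8) = 400 + 91*((479 - 5*(-12) + 5*(-8))/(6*(96 - 8 - 1*(-12)))) = 400 + 91*((479 + 60 - 40)/(6*(96 - 8 + 12))) = 400 + 91*((1/6)*499/100) = 400 + 91*((1/6)*(1/100)*499) = 400 + 91*(499/600) = 400 + 45409/600 = 285409/600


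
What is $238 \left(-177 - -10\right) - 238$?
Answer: $-39984$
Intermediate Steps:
$238 \left(-177 - -10\right) - 238 = 238 \left(-177 + 10\right) - 238 = 238 \left(-167\right) - 238 = -39746 - 238 = -39984$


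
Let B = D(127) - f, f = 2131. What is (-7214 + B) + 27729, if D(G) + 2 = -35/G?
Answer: 2334479/127 ≈ 18382.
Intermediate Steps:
D(G) = -2 - 35/G
B = -270926/127 (B = (-2 - 35/127) - 1*2131 = (-2 - 35*1/127) - 2131 = (-2 - 35/127) - 2131 = -289/127 - 2131 = -270926/127 ≈ -2133.3)
(-7214 + B) + 27729 = (-7214 - 270926/127) + 27729 = -1187104/127 + 27729 = 2334479/127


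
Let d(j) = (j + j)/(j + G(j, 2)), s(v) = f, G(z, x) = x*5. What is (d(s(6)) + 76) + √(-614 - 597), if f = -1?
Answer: 682/9 + I*√1211 ≈ 75.778 + 34.799*I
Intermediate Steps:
G(z, x) = 5*x
s(v) = -1
d(j) = 2*j/(10 + j) (d(j) = (j + j)/(j + 5*2) = (2*j)/(j + 10) = (2*j)/(10 + j) = 2*j/(10 + j))
(d(s(6)) + 76) + √(-614 - 597) = (2*(-1)/(10 - 1) + 76) + √(-614 - 597) = (2*(-1)/9 + 76) + √(-1211) = (2*(-1)*(⅑) + 76) + I*√1211 = (-2/9 + 76) + I*√1211 = 682/9 + I*√1211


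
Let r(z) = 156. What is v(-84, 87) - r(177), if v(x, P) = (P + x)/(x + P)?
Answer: -155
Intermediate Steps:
v(x, P) = 1 (v(x, P) = (P + x)/(P + x) = 1)
v(-84, 87) - r(177) = 1 - 1*156 = 1 - 156 = -155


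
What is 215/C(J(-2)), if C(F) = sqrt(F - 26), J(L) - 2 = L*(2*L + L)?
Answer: -215*I*sqrt(3)/6 ≈ -62.065*I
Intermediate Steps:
J(L) = 2 + 3*L**2 (J(L) = 2 + L*(2*L + L) = 2 + L*(3*L) = 2 + 3*L**2)
C(F) = sqrt(-26 + F)
215/C(J(-2)) = 215/(sqrt(-26 + (2 + 3*(-2)**2))) = 215/(sqrt(-26 + (2 + 3*4))) = 215/(sqrt(-26 + (2 + 12))) = 215/(sqrt(-26 + 14)) = 215/(sqrt(-12)) = 215/((2*I*sqrt(3))) = 215*(-I*sqrt(3)/6) = -215*I*sqrt(3)/6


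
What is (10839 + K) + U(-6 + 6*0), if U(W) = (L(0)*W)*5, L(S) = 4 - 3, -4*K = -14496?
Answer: 14433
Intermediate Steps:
K = 3624 (K = -¼*(-14496) = 3624)
L(S) = 1
U(W) = 5*W (U(W) = (1*W)*5 = W*5 = 5*W)
(10839 + K) + U(-6 + 6*0) = (10839 + 3624) + 5*(-6 + 6*0) = 14463 + 5*(-6 + 0) = 14463 + 5*(-6) = 14463 - 30 = 14433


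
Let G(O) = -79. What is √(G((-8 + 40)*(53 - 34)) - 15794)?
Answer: I*√15873 ≈ 125.99*I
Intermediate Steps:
√(G((-8 + 40)*(53 - 34)) - 15794) = √(-79 - 15794) = √(-15873) = I*√15873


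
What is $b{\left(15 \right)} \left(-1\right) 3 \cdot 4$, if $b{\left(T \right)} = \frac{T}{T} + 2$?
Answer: $-36$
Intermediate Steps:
$b{\left(T \right)} = 3$ ($b{\left(T \right)} = 1 + 2 = 3$)
$b{\left(15 \right)} \left(-1\right) 3 \cdot 4 = 3 \left(-1\right) 3 \cdot 4 = 3 \left(\left(-3\right) 4\right) = 3 \left(-12\right) = -36$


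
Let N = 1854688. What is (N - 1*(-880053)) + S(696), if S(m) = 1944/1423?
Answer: 3891538387/1423 ≈ 2.7347e+6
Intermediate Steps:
S(m) = 1944/1423 (S(m) = 1944*(1/1423) = 1944/1423)
(N - 1*(-880053)) + S(696) = (1854688 - 1*(-880053)) + 1944/1423 = (1854688 + 880053) + 1944/1423 = 2734741 + 1944/1423 = 3891538387/1423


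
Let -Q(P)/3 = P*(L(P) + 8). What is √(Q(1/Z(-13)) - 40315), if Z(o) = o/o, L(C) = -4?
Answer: 7*I*√823 ≈ 200.82*I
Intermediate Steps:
Z(o) = 1
Q(P) = -12*P (Q(P) = -3*P*(-4 + 8) = -3*P*4 = -12*P)
√(Q(1/Z(-13)) - 40315) = √(-12/1 - 40315) = √(-12*1 - 40315) = √(-12 - 40315) = √(-40327) = 7*I*√823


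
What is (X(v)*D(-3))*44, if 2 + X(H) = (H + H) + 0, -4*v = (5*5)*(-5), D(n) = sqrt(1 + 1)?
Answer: 2662*sqrt(2) ≈ 3764.6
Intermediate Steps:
D(n) = sqrt(2)
v = 125/4 (v = -5*5*(-5)/4 = -25*(-5)/4 = -1/4*(-125) = 125/4 ≈ 31.250)
X(H) = -2 + 2*H (X(H) = -2 + ((H + H) + 0) = -2 + (2*H + 0) = -2 + 2*H)
(X(v)*D(-3))*44 = ((-2 + 2*(125/4))*sqrt(2))*44 = ((-2 + 125/2)*sqrt(2))*44 = (121*sqrt(2)/2)*44 = 2662*sqrt(2)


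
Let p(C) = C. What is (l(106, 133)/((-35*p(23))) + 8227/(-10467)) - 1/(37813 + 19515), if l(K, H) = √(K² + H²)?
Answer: -471647923/600052176 - √1157/161 ≈ -0.99728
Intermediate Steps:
l(K, H) = √(H² + K²)
(l(106, 133)/((-35*p(23))) + 8227/(-10467)) - 1/(37813 + 19515) = (√(133² + 106²)/((-35*23)) + 8227/(-10467)) - 1/(37813 + 19515) = (√(17689 + 11236)/(-805) + 8227*(-1/10467)) - 1/57328 = (√28925*(-1/805) - 8227/10467) - 1*1/57328 = ((5*√1157)*(-1/805) - 8227/10467) - 1/57328 = (-√1157/161 - 8227/10467) - 1/57328 = (-8227/10467 - √1157/161) - 1/57328 = -471647923/600052176 - √1157/161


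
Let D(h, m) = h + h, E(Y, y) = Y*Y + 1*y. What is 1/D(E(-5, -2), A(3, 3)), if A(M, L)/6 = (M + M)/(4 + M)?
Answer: 1/46 ≈ 0.021739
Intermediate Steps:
E(Y, y) = y + Y**2 (E(Y, y) = Y**2 + y = y + Y**2)
A(M, L) = 12*M/(4 + M) (A(M, L) = 6*((M + M)/(4 + M)) = 6*((2*M)/(4 + M)) = 6*(2*M/(4 + M)) = 12*M/(4 + M))
D(h, m) = 2*h
1/D(E(-5, -2), A(3, 3)) = 1/(2*(-2 + (-5)**2)) = 1/(2*(-2 + 25)) = 1/(2*23) = 1/46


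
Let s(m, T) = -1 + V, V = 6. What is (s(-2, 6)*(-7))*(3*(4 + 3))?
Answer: -735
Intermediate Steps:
s(m, T) = 5 (s(m, T) = -1 + 6 = 5)
(s(-2, 6)*(-7))*(3*(4 + 3)) = (5*(-7))*(3*(4 + 3)) = -105*7 = -35*21 = -735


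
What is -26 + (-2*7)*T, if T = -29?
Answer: 380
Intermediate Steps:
-26 + (-2*7)*T = -26 - 2*7*(-29) = -26 - 14*(-29) = -26 + 406 = 380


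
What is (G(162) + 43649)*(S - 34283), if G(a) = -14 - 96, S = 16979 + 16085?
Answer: -53074041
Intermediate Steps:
S = 33064
G(a) = -110
(G(162) + 43649)*(S - 34283) = (-110 + 43649)*(33064 - 34283) = 43539*(-1219) = -53074041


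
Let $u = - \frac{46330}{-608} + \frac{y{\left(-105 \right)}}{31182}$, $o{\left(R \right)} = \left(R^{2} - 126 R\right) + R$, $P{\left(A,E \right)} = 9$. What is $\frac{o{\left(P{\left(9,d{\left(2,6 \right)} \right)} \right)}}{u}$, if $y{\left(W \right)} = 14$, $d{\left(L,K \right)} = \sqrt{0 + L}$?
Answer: $- \frac{4948209216}{361167643} \approx -13.701$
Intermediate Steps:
$d{\left(L,K \right)} = \sqrt{L}$
$o{\left(R \right)} = R^{2} - 125 R$
$u = \frac{361167643}{4739664}$ ($u = - \frac{46330}{-608} + \frac{14}{31182} = \left(-46330\right) \left(- \frac{1}{608}\right) + 14 \cdot \frac{1}{31182} = \frac{23165}{304} + \frac{7}{15591} = \frac{361167643}{4739664} \approx 76.201$)
$\frac{o{\left(P{\left(9,d{\left(2,6 \right)} \right)} \right)}}{u} = \frac{9 \left(-125 + 9\right)}{\frac{361167643}{4739664}} = 9 \left(-116\right) \frac{4739664}{361167643} = \left(-1044\right) \frac{4739664}{361167643} = - \frac{4948209216}{361167643}$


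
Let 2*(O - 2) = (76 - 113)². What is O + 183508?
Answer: 368389/2 ≈ 1.8419e+5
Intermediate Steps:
O = 1373/2 (O = 2 + (76 - 113)²/2 = 2 + (½)*(-37)² = 2 + (½)*1369 = 2 + 1369/2 = 1373/2 ≈ 686.50)
O + 183508 = 1373/2 + 183508 = 368389/2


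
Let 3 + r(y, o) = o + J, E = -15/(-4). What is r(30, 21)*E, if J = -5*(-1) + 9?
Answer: 120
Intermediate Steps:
E = 15/4 (E = -15*(-1/4) = 15/4 ≈ 3.7500)
J = 14 (J = 5 + 9 = 14)
r(y, o) = 11 + o (r(y, o) = -3 + (o + 14) = -3 + (14 + o) = 11 + o)
r(30, 21)*E = (11 + 21)*(15/4) = 32*(15/4) = 120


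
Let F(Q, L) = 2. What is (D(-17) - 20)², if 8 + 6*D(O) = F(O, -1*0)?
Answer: 441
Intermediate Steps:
D(O) = -1 (D(O) = -4/3 + (⅙)*2 = -4/3 + ⅓ = -1)
(D(-17) - 20)² = (-1 - 20)² = (-21)² = 441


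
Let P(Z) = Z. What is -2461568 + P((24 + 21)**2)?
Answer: -2459543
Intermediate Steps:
-2461568 + P((24 + 21)**2) = -2461568 + (24 + 21)**2 = -2461568 + 45**2 = -2461568 + 2025 = -2459543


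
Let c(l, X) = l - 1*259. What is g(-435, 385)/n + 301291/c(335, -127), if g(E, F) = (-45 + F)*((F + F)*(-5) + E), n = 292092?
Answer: 21973491593/5549748 ≈ 3959.4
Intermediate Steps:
c(l, X) = -259 + l (c(l, X) = l - 259 = -259 + l)
g(E, F) = (-45 + F)*(E - 10*F) (g(E, F) = (-45 + F)*((2*F)*(-5) + E) = (-45 + F)*(-10*F + E) = (-45 + F)*(E - 10*F))
g(-435, 385)/n + 301291/c(335, -127) = (-45*(-435) - 10*385² + 450*385 - 435*385)/292092 + 301291/(-259 + 335) = (19575 - 10*148225 + 173250 - 167475)*(1/292092) + 301291/76 = (19575 - 1482250 + 173250 - 167475)*(1/292092) + 301291*(1/76) = -1456900*1/292092 + 301291/76 = -364225/73023 + 301291/76 = 21973491593/5549748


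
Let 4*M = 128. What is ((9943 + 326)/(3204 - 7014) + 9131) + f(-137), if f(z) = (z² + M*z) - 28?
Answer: 29826337/1270 ≈ 23485.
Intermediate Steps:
M = 32 (M = (¼)*128 = 32)
f(z) = -28 + z² + 32*z (f(z) = (z² + 32*z) - 28 = -28 + z² + 32*z)
((9943 + 326)/(3204 - 7014) + 9131) + f(-137) = ((9943 + 326)/(3204 - 7014) + 9131) + (-28 + (-137)² + 32*(-137)) = (10269/(-3810) + 9131) + (-28 + 18769 - 4384) = (10269*(-1/3810) + 9131) + 14357 = (-3423/1270 + 9131) + 14357 = 11592947/1270 + 14357 = 29826337/1270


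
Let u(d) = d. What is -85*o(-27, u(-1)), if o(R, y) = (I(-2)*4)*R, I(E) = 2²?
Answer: 36720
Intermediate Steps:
I(E) = 4
o(R, y) = 16*R (o(R, y) = (4*4)*R = 16*R)
-85*o(-27, u(-1)) = -1360*(-27) = -85*(-432) = 36720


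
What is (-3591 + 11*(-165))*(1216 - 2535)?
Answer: 7130514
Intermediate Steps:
(-3591 + 11*(-165))*(1216 - 2535) = (-3591 - 1815)*(-1319) = -5406*(-1319) = 7130514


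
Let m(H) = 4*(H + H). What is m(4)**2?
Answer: 1024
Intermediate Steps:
m(H) = 8*H (m(H) = 4*(2*H) = 8*H)
m(4)**2 = (8*4)**2 = 32**2 = 1024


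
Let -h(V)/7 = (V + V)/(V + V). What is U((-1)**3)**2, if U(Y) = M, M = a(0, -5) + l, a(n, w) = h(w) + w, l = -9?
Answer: 441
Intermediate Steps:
h(V) = -7 (h(V) = -7*(V + V)/(V + V) = -7*2*V/(2*V) = -7*2*V*1/(2*V) = -7*1 = -7)
a(n, w) = -7 + w
M = -21 (M = (-7 - 5) - 9 = -12 - 9 = -21)
U(Y) = -21
U((-1)**3)**2 = (-21)**2 = 441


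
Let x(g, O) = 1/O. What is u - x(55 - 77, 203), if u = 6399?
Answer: 1298996/203 ≈ 6399.0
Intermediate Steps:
u - x(55 - 77, 203) = 6399 - 1/203 = 1298996/203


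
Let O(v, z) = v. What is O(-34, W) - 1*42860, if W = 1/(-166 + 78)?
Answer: -42894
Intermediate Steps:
W = -1/88 (W = 1/(-88) = -1/88 ≈ -0.011364)
O(-34, W) - 1*42860 = -34 - 1*42860 = -34 - 42860 = -42894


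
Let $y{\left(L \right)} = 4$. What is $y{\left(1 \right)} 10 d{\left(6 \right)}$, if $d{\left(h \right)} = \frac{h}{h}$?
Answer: $40$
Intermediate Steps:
$d{\left(h \right)} = 1$
$y{\left(1 \right)} 10 d{\left(6 \right)} = 4 \cdot 10 \cdot 1 = 40 \cdot 1 = 40$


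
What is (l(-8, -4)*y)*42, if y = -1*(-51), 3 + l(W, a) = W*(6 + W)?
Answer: 27846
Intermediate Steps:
l(W, a) = -3 + W*(6 + W)
y = 51
(l(-8, -4)*y)*42 = ((-3 + (-8)**2 + 6*(-8))*51)*42 = ((-3 + 64 - 48)*51)*42 = (13*51)*42 = 663*42 = 27846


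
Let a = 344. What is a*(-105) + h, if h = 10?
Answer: -36110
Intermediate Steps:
a*(-105) + h = 344*(-105) + 10 = -36120 + 10 = -36110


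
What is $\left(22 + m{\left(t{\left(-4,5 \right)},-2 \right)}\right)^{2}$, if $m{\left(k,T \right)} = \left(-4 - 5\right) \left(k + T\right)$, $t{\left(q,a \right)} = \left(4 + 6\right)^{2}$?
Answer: $739600$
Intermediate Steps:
$t{\left(q,a \right)} = 100$ ($t{\left(q,a \right)} = 10^{2} = 100$)
$m{\left(k,T \right)} = - 9 T - 9 k$ ($m{\left(k,T \right)} = - 9 \left(T + k\right) = - 9 T - 9 k$)
$\left(22 + m{\left(t{\left(-4,5 \right)},-2 \right)}\right)^{2} = \left(22 - 882\right)^{2} = \left(-860\right)^{2} = 739600$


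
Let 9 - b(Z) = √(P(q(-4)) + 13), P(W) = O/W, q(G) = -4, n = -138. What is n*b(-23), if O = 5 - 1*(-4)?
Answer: -1242 + 69*√43 ≈ -789.54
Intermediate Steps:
O = 9 (O = 5 + 4 = 9)
P(W) = 9/W
b(Z) = 9 - √43/2 (b(Z) = 9 - √(9/(-4) + 13) = 9 - √(9*(-¼) + 13) = 9 - √(-9/4 + 13) = 9 - √(43/4) = 9 - √43/2)
n*b(-23) = -138*(9 - √43/2) = -1242 + 69*√43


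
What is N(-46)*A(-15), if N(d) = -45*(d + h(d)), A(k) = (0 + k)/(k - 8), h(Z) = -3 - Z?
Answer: 2025/23 ≈ 88.043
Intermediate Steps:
A(k) = k/(-8 + k)
N(d) = 135 (N(d) = -45*(d + (-3 - d)) = -45*(-3) = 135)
N(-46)*A(-15) = 135*(-15/(-8 - 15)) = 135*(-15/(-23)) = 135*(-15*(-1/23)) = 135*(15/23) = 2025/23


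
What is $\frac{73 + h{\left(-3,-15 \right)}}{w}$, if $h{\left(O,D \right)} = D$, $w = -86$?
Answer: $- \frac{29}{43} \approx -0.67442$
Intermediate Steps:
$\frac{73 + h{\left(-3,-15 \right)}}{w} = \frac{73 - 15}{-86} = 58 \left(- \frac{1}{86}\right) = - \frac{29}{43}$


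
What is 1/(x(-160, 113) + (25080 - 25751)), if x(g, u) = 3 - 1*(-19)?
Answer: -1/649 ≈ -0.0015408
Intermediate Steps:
x(g, u) = 22 (x(g, u) = 3 + 19 = 22)
1/(x(-160, 113) + (25080 - 25751)) = 1/(22 + (25080 - 25751)) = 1/(22 - 671) = 1/(-649) = -1/649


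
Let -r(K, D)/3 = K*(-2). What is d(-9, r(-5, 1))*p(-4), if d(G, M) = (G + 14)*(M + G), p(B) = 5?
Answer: -975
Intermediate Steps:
r(K, D) = 6*K (r(K, D) = -3*K*(-2) = -(-6)*K = 6*K)
d(G, M) = (14 + G)*(G + M)
d(-9, r(-5, 1))*p(-4) = ((-9)² + 14*(-9) + 14*(6*(-5)) - 54*(-5))*5 = (81 - 126 + 14*(-30) - 9*(-30))*5 = (81 - 126 - 420 + 270)*5 = -195*5 = -975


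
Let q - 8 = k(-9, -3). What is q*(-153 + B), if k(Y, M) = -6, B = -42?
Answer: -390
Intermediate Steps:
q = 2 (q = 8 - 6 = 2)
q*(-153 + B) = 2*(-153 - 42) = 2*(-195) = -390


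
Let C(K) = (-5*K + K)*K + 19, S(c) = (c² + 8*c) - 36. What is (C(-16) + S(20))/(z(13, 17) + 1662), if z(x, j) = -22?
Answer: -481/1640 ≈ -0.29329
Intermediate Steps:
S(c) = -36 + c² + 8*c
C(K) = 19 - 4*K² (C(K) = (-4*K)*K + 19 = -4*K² + 19 = 19 - 4*K²)
(C(-16) + S(20))/(z(13, 17) + 1662) = ((19 - 4*(-16)²) + (-36 + 20² + 8*20))/(-22 + 1662) = ((19 - 4*256) + (-36 + 400 + 160))/1640 = ((19 - 1024) + 524)*(1/1640) = (-1005 + 524)*(1/1640) = -481*1/1640 = -481/1640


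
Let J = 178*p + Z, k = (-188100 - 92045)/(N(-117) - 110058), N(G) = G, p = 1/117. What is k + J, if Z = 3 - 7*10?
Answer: -4160378/66105 ≈ -62.936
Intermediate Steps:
p = 1/117 ≈ 0.0085470
Z = -67 (Z = 3 - 70 = -67)
k = 56029/22035 (k = (-188100 - 92045)/(-117 - 110058) = -280145/(-110175) = -280145*(-1/110175) = 56029/22035 ≈ 2.5427)
J = -7661/117 (J = 178*(1/117) - 67 = 178/117 - 67 = -7661/117 ≈ -65.479)
k + J = 56029/22035 - 7661/117 = -4160378/66105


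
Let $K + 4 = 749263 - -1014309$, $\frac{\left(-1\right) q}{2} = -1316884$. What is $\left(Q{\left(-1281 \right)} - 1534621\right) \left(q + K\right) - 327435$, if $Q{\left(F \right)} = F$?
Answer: $-6753877484507$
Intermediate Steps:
$q = 2633768$ ($q = \left(-2\right) \left(-1316884\right) = 2633768$)
$K = 1763568$ ($K = -4 + \left(749263 - -1014309\right) = -4 + \left(749263 + 1014309\right) = -4 + 1763572 = 1763568$)
$\left(Q{\left(-1281 \right)} - 1534621\right) \left(q + K\right) - 327435 = \left(-1281 - 1534621\right) \left(2633768 + 1763568\right) - 327435 = \left(-1535902\right) 4397336 - 327435 = -6753877157072 - 327435 = -6753877484507$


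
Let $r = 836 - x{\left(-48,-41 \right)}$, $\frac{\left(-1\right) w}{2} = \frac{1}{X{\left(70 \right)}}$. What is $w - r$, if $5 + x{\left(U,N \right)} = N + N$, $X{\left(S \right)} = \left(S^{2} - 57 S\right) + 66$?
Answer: $- \frac{450425}{488} \approx -923.0$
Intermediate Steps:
$X{\left(S \right)} = 66 + S^{2} - 57 S$
$x{\left(U,N \right)} = -5 + 2 N$ ($x{\left(U,N \right)} = -5 + \left(N + N\right) = -5 + 2 N$)
$w = - \frac{1}{488}$ ($w = - \frac{2}{66 + 70^{2} - 3990} = - \frac{2}{66 + 4900 - 3990} = - \frac{2}{976} = \left(-2\right) \frac{1}{976} = - \frac{1}{488} \approx -0.0020492$)
$r = 923$ ($r = 836 - \left(-5 + 2 \left(-41\right)\right) = 836 - \left(-5 - 82\right) = 836 - -87 = 836 + 87 = 923$)
$w - r = - \frac{1}{488} - 923 = - \frac{450425}{488}$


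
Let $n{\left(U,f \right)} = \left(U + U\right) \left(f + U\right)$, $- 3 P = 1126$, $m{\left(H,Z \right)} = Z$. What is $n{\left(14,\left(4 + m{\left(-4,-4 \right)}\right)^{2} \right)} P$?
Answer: $- \frac{441392}{3} \approx -1.4713 \cdot 10^{5}$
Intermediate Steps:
$P = - \frac{1126}{3}$ ($P = \left(- \frac{1}{3}\right) 1126 = - \frac{1126}{3} \approx -375.33$)
$n{\left(U,f \right)} = 2 U \left(U + f\right)$
$n{\left(14,\left(4 + m{\left(-4,-4 \right)}\right)^{2} \right)} P = 2 \cdot 14 \left(14 + \left(4 - 4\right)^{2}\right) \left(- \frac{1126}{3}\right) = 2 \cdot 14 \left(14 + 0^{2}\right) \left(- \frac{1126}{3}\right) = 2 \cdot 14 \left(14 + 0\right) \left(- \frac{1126}{3}\right) = 2 \cdot 14 \cdot 14 \left(- \frac{1126}{3}\right) = 392 \left(- \frac{1126}{3}\right) = - \frac{441392}{3}$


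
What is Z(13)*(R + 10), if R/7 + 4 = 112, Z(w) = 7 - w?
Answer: -4596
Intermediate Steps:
R = 756 (R = -28 + 7*112 = -28 + 784 = 756)
Z(13)*(R + 10) = (7 - 1*13)*(756 + 10) = (7 - 13)*766 = -6*766 = -4596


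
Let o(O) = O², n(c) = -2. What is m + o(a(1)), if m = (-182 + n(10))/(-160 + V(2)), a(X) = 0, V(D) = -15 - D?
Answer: 184/177 ≈ 1.0395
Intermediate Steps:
m = 184/177 (m = (-182 - 2)/(-160 + (-15 - 1*2)) = -184/(-160 + (-15 - 2)) = -184/(-160 - 17) = -184/(-177) = -184*(-1/177) = 184/177 ≈ 1.0395)
m + o(a(1)) = 184/177 + 0² = 184/177 + 0 = 184/177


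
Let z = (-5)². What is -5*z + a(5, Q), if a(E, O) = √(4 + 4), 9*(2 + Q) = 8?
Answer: -125 + 2*√2 ≈ -122.17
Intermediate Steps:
Q = -10/9 (Q = -2 + (⅑)*8 = -2 + 8/9 = -10/9 ≈ -1.1111)
z = 25
a(E, O) = 2*√2 (a(E, O) = √8 = 2*√2)
-5*z + a(5, Q) = -5*25 + 2*√2 = -125 + 2*√2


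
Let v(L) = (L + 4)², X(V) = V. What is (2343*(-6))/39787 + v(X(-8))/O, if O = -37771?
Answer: -48329210/136617707 ≈ -0.35375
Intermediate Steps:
v(L) = (4 + L)²
(2343*(-6))/39787 + v(X(-8))/O = (2343*(-6))/39787 + (4 - 8)²/(-37771) = -14058*1/39787 + (-4)²*(-1/37771) = -1278/3617 + 16*(-1/37771) = -1278/3617 - 16/37771 = -48329210/136617707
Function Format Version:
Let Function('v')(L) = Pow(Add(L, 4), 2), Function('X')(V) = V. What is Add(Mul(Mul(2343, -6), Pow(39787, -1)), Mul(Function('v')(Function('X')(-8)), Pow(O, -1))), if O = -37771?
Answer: Rational(-48329210, 136617707) ≈ -0.35375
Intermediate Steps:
Function('v')(L) = Pow(Add(4, L), 2)
Add(Mul(Mul(2343, -6), Pow(39787, -1)), Mul(Function('v')(Function('X')(-8)), Pow(O, -1))) = Add(Mul(Mul(2343, -6), Pow(39787, -1)), Mul(Pow(Add(4, -8), 2), Pow(-37771, -1))) = Add(Mul(-14058, Rational(1, 39787)), Mul(Pow(-4, 2), Rational(-1, 37771))) = Add(Rational(-1278, 3617), Mul(16, Rational(-1, 37771))) = Add(Rational(-1278, 3617), Rational(-16, 37771)) = Rational(-48329210, 136617707)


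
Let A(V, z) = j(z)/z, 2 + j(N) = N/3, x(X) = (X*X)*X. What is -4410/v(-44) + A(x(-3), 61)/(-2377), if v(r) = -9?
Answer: 213145535/434991 ≈ 490.00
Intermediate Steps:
x(X) = X³ (x(X) = X²*X = X³)
j(N) = -2 + N/3
A(V, z) = (-2 + z/3)/z
-4410/v(-44) + A(x(-3), 61)/(-2377) = -4410/(-9) + ((⅓)*(-6 + 61)/61)/(-2377) = -4410*(-⅑) + ((⅓)*(1/61)*55)*(-1/2377) = 490 + (55/183)*(-1/2377) = 490 - 55/434991 = 213145535/434991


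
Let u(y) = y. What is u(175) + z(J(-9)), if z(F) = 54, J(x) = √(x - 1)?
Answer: 229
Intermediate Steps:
J(x) = √(-1 + x)
u(175) + z(J(-9)) = 175 + 54 = 229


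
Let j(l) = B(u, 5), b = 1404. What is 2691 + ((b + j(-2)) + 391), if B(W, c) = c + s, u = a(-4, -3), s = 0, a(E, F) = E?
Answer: 4491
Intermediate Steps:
u = -4
B(W, c) = c (B(W, c) = c + 0 = c)
j(l) = 5
2691 + ((b + j(-2)) + 391) = 2691 + ((1404 + 5) + 391) = 2691 + (1409 + 391) = 2691 + 1800 = 4491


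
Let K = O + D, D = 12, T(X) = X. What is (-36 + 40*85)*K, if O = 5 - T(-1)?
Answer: 60552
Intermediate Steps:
O = 6 (O = 5 - 1*(-1) = 5 + 1 = 6)
K = 18 (K = 6 + 12 = 18)
(-36 + 40*85)*K = (-36 + 40*85)*18 = (-36 + 3400)*18 = 3364*18 = 60552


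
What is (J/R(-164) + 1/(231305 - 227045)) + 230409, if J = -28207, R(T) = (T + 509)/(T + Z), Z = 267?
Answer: 7250120893/32660 ≈ 2.2199e+5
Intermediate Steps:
R(T) = (509 + T)/(267 + T) (R(T) = (T + 509)/(T + 267) = (509 + T)/(267 + T))
(J/R(-164) + 1/(231305 - 227045)) + 230409 = (-28207*(267 - 164)/(509 - 164) + 1/(231305 - 227045)) + 230409 = (-28207/(345/103) + 1/4260) + 230409 = (-28207/((1/103)*345) + 1/4260) + 230409 = (-28207/345/103 + 1/4260) + 230409 = (-28207*103/345 + 1/4260) + 230409 = (-2905321/345 + 1/4260) + 230409 = -275037047/32660 + 230409 = 7250120893/32660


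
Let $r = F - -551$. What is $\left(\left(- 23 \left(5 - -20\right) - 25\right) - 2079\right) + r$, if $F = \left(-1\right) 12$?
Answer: $-2140$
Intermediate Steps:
$F = -12$
$r = 539$ ($r = -12 - -551 = -12 + 551 = 539$)
$\left(\left(- 23 \left(5 - -20\right) - 25\right) - 2079\right) + r = \left(\left(- 23 \left(5 - -20\right) - 25\right) - 2079\right) + 539 = \left(\left(- 23 \left(5 + 20\right) - 25\right) - 2079\right) + 539 = \left(\left(\left(-23\right) 25 - 25\right) - 2079\right) + 539 = \left(\left(-575 - 25\right) - 2079\right) + 539 = \left(-600 - 2079\right) + 539 = -2679 + 539 = -2140$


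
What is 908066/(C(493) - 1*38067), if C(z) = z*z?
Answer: 454033/102491 ≈ 4.4300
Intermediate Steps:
C(z) = z**2
908066/(C(493) - 1*38067) = 908066/(493**2 - 1*38067) = 908066/(243049 - 38067) = 908066/204982 = 908066*(1/204982) = 454033/102491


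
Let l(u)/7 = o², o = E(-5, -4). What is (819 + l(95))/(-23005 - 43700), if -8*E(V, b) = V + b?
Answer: -17661/1423040 ≈ -0.012411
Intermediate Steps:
E(V, b) = -V/8 - b/8 (E(V, b) = -(V + b)/8 = -V/8 - b/8)
o = 9/8 (o = -⅛*(-5) - ⅛*(-4) = 5/8 + ½ = 9/8 ≈ 1.1250)
l(u) = 567/64 (l(u) = 7*(9/8)² = 7*(81/64) = 567/64)
(819 + l(95))/(-23005 - 43700) = (819 + 567/64)/(-23005 - 43700) = (52983/64)/(-66705) = (52983/64)*(-1/66705) = -17661/1423040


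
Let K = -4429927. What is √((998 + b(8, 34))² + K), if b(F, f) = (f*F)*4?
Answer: I*√78531 ≈ 280.23*I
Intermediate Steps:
b(F, f) = 4*F*f (b(F, f) = (F*f)*4 = 4*F*f)
√((998 + b(8, 34))² + K) = √((998 + 4*8*34)² - 4429927) = √((998 + 1088)² - 4429927) = √(2086² - 4429927) = √(4351396 - 4429927) = √(-78531) = I*√78531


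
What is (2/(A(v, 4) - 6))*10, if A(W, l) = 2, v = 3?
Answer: -5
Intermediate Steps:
(2/(A(v, 4) - 6))*10 = (2/(2 - 6))*10 = (2/(-4))*10 = (2*(-1/4))*10 = -1/2*10 = -5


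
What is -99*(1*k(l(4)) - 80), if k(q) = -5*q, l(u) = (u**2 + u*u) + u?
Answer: 25740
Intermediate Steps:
l(u) = u + 2*u**2 (l(u) = (u**2 + u**2) + u = 2*u**2 + u = u + 2*u**2)
-99*(1*k(l(4)) - 80) = -99*(1*(-20*(1 + 2*4)) - 80) = -99*(1*(-20*(1 + 8)) - 80) = -99*(1*(-20*9) - 80) = -99*(1*(-5*36) - 80) = -99*(1*(-180) - 80) = -99*(-180 - 80) = -99*(-260) = 25740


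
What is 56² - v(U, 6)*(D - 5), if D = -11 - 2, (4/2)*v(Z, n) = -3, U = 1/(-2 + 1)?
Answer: 3109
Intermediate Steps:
U = -1 (U = 1/(-1) = -1)
v(Z, n) = -3/2 (v(Z, n) = (½)*(-3) = -3/2)
D = -13
56² - v(U, 6)*(D - 5) = 56² - (-3)*(-13 - 5)/2 = 3136 - (-3)*(-18)/2 = 3136 - 1*27 = 3136 - 27 = 3109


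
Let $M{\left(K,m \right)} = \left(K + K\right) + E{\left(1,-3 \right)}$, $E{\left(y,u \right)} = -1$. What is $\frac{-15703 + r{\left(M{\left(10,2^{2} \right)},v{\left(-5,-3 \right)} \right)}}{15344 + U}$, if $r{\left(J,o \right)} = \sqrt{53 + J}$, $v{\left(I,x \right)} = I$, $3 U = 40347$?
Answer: $- \frac{15703}{28793} + \frac{6 \sqrt{2}}{28793} \approx -0.54508$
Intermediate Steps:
$U = 13449$ ($U = \frac{1}{3} \cdot 40347 = 13449$)
$M{\left(K,m \right)} = -1 + 2 K$ ($M{\left(K,m \right)} = \left(K + K\right) - 1 = 2 K - 1 = -1 + 2 K$)
$\frac{-15703 + r{\left(M{\left(10,2^{2} \right)},v{\left(-5,-3 \right)} \right)}}{15344 + U} = \frac{-15703 + \sqrt{53 + \left(-1 + 2 \cdot 10\right)}}{15344 + 13449} = \frac{-15703 + \sqrt{53 + \left(-1 + 20\right)}}{28793} = \left(-15703 + \sqrt{53 + 19}\right) \frac{1}{28793} = \left(-15703 + \sqrt{72}\right) \frac{1}{28793} = \left(-15703 + 6 \sqrt{2}\right) \frac{1}{28793} = - \frac{15703}{28793} + \frac{6 \sqrt{2}}{28793}$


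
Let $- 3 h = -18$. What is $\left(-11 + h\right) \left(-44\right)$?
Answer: $220$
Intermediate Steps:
$h = 6$ ($h = \left(- \frac{1}{3}\right) \left(-18\right) = 6$)
$\left(-11 + h\right) \left(-44\right) = \left(-11 + 6\right) \left(-44\right) = \left(-5\right) \left(-44\right) = 220$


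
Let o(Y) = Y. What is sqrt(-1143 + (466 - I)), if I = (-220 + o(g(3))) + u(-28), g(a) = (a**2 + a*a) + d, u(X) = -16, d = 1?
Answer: 2*I*sqrt(115) ≈ 21.448*I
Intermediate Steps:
g(a) = 1 + 2*a**2 (g(a) = (a**2 + a*a) + 1 = (a**2 + a**2) + 1 = 2*a**2 + 1 = 1 + 2*a**2)
I = -217 (I = (-220 + (1 + 2*3**2)) - 16 = (-220 + (1 + 2*9)) - 16 = (-220 + (1 + 18)) - 16 = (-220 + 19) - 16 = -201 - 16 = -217)
sqrt(-1143 + (466 - I)) = sqrt(-1143 + (466 - 1*(-217))) = sqrt(-1143 + (466 + 217)) = sqrt(-1143 + 683) = sqrt(-460) = 2*I*sqrt(115)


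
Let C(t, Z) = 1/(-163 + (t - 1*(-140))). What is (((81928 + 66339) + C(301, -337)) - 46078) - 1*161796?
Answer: -16570745/278 ≈ -59607.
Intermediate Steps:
C(t, Z) = 1/(-23 + t) (C(t, Z) = 1/(-163 + (t + 140)) = 1/(-163 + (140 + t)) = 1/(-23 + t))
(((81928 + 66339) + C(301, -337)) - 46078) - 1*161796 = (((81928 + 66339) + 1/(-23 + 301)) - 46078) - 1*161796 = ((148267 + 1/278) - 46078) - 161796 = (41218227/278 - 46078) - 161796 = 28408543/278 - 161796 = -16570745/278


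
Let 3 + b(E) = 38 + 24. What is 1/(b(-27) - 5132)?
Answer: -1/5073 ≈ -0.00019712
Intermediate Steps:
b(E) = 59 (b(E) = -3 + (38 + 24) = -3 + 62 = 59)
1/(b(-27) - 5132) = 1/(59 - 5132) = 1/(-5073) = -1/5073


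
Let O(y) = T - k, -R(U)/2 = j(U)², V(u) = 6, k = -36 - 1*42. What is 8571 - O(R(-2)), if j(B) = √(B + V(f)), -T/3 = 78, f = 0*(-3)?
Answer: 8727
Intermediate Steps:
f = 0
T = -234 (T = -3*78 = -234)
k = -78 (k = -36 - 42 = -78)
j(B) = √(6 + B) (j(B) = √(B + 6) = √(6 + B))
R(U) = -12 - 2*U (R(U) = -(12 + 2*U) = -2*(6 + U) = -12 - 2*U)
O(y) = -156 (O(y) = -234 - 1*(-78) = -234 + 78 = -156)
8571 - O(R(-2)) = 8571 - 1*(-156) = 8571 + 156 = 8727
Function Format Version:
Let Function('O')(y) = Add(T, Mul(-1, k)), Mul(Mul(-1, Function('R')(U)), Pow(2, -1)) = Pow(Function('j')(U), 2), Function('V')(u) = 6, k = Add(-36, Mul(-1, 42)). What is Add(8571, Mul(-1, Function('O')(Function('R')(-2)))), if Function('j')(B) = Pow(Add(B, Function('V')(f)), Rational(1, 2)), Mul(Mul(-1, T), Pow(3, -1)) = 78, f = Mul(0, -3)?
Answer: 8727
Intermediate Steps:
f = 0
T = -234 (T = Mul(-3, 78) = -234)
k = -78 (k = Add(-36, -42) = -78)
Function('j')(B) = Pow(Add(6, B), Rational(1, 2)) (Function('j')(B) = Pow(Add(B, 6), Rational(1, 2)) = Pow(Add(6, B), Rational(1, 2)))
Function('R')(U) = Add(-12, Mul(-2, U)) (Function('R')(U) = Mul(-2, Pow(Pow(Add(6, U), Rational(1, 2)), 2)) = Mul(-2, Add(6, U)) = Add(-12, Mul(-2, U)))
Function('O')(y) = -156 (Function('O')(y) = Add(-234, Mul(-1, -78)) = Add(-234, 78) = -156)
Add(8571, Mul(-1, Function('O')(Function('R')(-2)))) = Add(8571, Mul(-1, -156)) = Add(8571, 156) = 8727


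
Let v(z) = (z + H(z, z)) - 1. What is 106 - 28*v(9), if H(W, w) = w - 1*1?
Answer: -342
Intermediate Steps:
H(W, w) = -1 + w (H(W, w) = w - 1 = -1 + w)
v(z) = -2 + 2*z (v(z) = (z + (-1 + z)) - 1 = (-1 + 2*z) - 1 = -2 + 2*z)
106 - 28*v(9) = 106 - 28*(-2 + 2*9) = 106 - 28*(-2 + 18) = 106 - 28*16 = 106 - 448 = -342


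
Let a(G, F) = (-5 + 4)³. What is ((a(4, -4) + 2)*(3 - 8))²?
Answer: 25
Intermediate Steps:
a(G, F) = -1 (a(G, F) = (-1)³ = -1)
((a(4, -4) + 2)*(3 - 8))² = ((-1 + 2)*(3 - 8))² = (1*(-5))² = (-5)² = 25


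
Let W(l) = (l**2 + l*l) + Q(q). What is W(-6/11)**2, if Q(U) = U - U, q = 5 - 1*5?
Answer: 5184/14641 ≈ 0.35407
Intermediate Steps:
q = 0 (q = 5 - 5 = 0)
Q(U) = 0
W(l) = 2*l**2 (W(l) = (l**2 + l*l) + 0 = (l**2 + l**2) + 0 = 2*l**2 + 0 = 2*l**2)
W(-6/11)**2 = (2*(-6/11)**2)**2 = (2*(36/121))**2 = (72/121)**2 = 5184/14641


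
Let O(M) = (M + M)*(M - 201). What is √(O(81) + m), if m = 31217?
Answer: √11777 ≈ 108.52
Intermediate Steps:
O(M) = 2*M*(-201 + M) (O(M) = (2*M)*(-201 + M) = 2*M*(-201 + M))
√(O(81) + m) = √(2*81*(-201 + 81) + 31217) = √(2*81*(-120) + 31217) = √(-19440 + 31217) = √11777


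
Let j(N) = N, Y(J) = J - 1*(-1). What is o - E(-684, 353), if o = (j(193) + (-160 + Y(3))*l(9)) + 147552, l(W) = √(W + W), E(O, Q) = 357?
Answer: 147388 - 468*√2 ≈ 1.4673e+5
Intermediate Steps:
Y(J) = 1 + J (Y(J) = J + 1 = 1 + J)
l(W) = √2*√W (l(W) = √(2*W) = √2*√W)
o = 147745 - 468*√2 (o = (193 + (-160 + (1 + 3))*(√2*√9)) + 147552 = (193 + (-160 + 4)*(√2*3)) + 147552 = (193 - 468*√2) + 147552 = 147745 - 468*√2 ≈ 1.4708e+5)
o - E(-684, 353) = (147745 - 468*√2) - 1*357 = (147745 - 468*√2) - 357 = 147388 - 468*√2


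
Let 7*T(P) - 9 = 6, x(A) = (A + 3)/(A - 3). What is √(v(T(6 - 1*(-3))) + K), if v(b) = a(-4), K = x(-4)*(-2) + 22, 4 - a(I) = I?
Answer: 4*√91/7 ≈ 5.4511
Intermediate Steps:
x(A) = (3 + A)/(-3 + A)
a(I) = 4 - I
T(P) = 15/7 (T(P) = 9/7 + (⅐)*6 = 9/7 + 6/7 = 15/7)
K = 152/7 (K = ((3 - 4)/(-3 - 4))*(-2) + 22 = (-1/(-7))*(-2) + 22 = -⅐*(-1)*(-2) + 22 = (⅐)*(-2) + 22 = -2/7 + 22 = 152/7 ≈ 21.714)
v(b) = 8 (v(b) = 4 - 1*(-4) = 4 + 4 = 8)
√(v(T(6 - 1*(-3))) + K) = √(8 + 152/7) = √(208/7) = 4*√91/7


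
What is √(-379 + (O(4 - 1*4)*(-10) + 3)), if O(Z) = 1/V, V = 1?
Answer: I*√386 ≈ 19.647*I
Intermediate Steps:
O(Z) = 1 (O(Z) = 1/1 = 1)
√(-379 + (O(4 - 1*4)*(-10) + 3)) = √(-379 + (1*(-10) + 3)) = √(-379 + (-10 + 3)) = √(-379 - 7) = √(-386) = I*√386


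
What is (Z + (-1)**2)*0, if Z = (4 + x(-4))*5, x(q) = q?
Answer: 0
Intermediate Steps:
Z = 0 (Z = (4 - 4)*5 = 0*5 = 0)
(Z + (-1)**2)*0 = (0 + (-1)**2)*0 = (0 + 1)*0 = 1*0 = 0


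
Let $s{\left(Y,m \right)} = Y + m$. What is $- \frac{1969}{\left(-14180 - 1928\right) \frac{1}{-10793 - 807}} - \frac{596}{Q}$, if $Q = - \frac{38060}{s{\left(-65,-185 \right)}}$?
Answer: $- \frac{10896321450}{7663381} \approx -1421.9$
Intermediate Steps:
$Q = \frac{3806}{25}$ ($Q = - \frac{38060}{-65 - 185} = - \frac{38060}{-250} = \left(-38060\right) \left(- \frac{1}{250}\right) = \frac{3806}{25} \approx 152.24$)
$- \frac{1969}{\left(-14180 - 1928\right) \frac{1}{-10793 - 807}} - \frac{596}{Q} = - \frac{1969}{\left(-14180 - 1928\right) \frac{1}{-10793 - 807}} - \frac{596}{\frac{3806}{25}} = - \frac{1969}{\left(-16108\right) \frac{1}{-11600}} - \frac{7450}{1903} = - \frac{1969}{\left(-16108\right) \left(- \frac{1}{11600}\right)} - \frac{7450}{1903} = - \frac{1969}{\frac{4027}{2900}} - \frac{7450}{1903} = \left(-1969\right) \frac{2900}{4027} - \frac{7450}{1903} = - \frac{5710100}{4027} - \frac{7450}{1903} = - \frac{10896321450}{7663381}$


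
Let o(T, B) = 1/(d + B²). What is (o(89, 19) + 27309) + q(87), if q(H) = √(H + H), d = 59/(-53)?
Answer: 520891919/19074 + √174 ≈ 27322.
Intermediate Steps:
d = -59/53 (d = 59*(-1/53) = -59/53 ≈ -1.1132)
o(T, B) = 1/(-59/53 + B²)
q(H) = √2*√H (q(H) = √(2*H) = √2*√H)
(o(89, 19) + 27309) + q(87) = (53/(-59 + 53*19²) + 27309) + √2*√87 = (53/(-59 + 53*361) + 27309) + √174 = (53/(-59 + 19133) + 27309) + √174 = (53/19074 + 27309) + √174 = 520891919/19074 + √174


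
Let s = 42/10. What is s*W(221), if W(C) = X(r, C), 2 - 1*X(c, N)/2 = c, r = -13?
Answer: 126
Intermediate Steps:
X(c, N) = 4 - 2*c
W(C) = 30 (W(C) = 4 - 2*(-13) = 4 + 26 = 30)
s = 21/5 (s = 42*(⅒) = 21/5 ≈ 4.2000)
s*W(221) = (21/5)*30 = 126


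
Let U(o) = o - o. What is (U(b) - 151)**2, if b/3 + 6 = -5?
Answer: 22801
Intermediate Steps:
b = -33 (b = -18 + 3*(-5) = -18 - 15 = -33)
U(o) = 0
(U(b) - 151)**2 = (0 - 151)**2 = (-151)**2 = 22801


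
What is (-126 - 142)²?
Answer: 71824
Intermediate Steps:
(-126 - 142)² = (-268)² = 71824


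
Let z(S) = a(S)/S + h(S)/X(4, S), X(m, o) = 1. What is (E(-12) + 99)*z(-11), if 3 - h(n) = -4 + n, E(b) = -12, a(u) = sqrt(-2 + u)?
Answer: 1566 - 87*I*sqrt(13)/11 ≈ 1566.0 - 28.517*I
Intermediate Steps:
h(n) = 7 - n (h(n) = 3 - (-4 + n) = 3 + (4 - n) = 7 - n)
z(S) = 7 - S + sqrt(-2 + S)/S (z(S) = sqrt(-2 + S)/S + (7 - S)/1 = sqrt(-2 + S)/S + (7 - S)*1 = sqrt(-2 + S)/S + (7 - S) = 7 - S + sqrt(-2 + S)/S)
(E(-12) + 99)*z(-11) = (-12 + 99)*(7 - 1*(-11) + sqrt(-2 - 11)/(-11)) = 87*(7 + 11 - I*sqrt(13)/11) = 87*(18 - I*sqrt(13)/11) = 1566 - 87*I*sqrt(13)/11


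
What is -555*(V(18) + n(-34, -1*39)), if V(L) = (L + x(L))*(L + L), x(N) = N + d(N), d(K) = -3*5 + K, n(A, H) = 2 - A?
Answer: -799200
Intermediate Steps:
d(K) = -15 + K
x(N) = -15 + 2*N (x(N) = N + (-15 + N) = -15 + 2*N)
V(L) = 2*L*(-15 + 3*L) (V(L) = (L + (-15 + 2*L))*(L + L) = (-15 + 3*L)*(2*L) = 2*L*(-15 + 3*L))
-555*(V(18) + n(-34, -1*39)) = -555*(6*18*(-5 + 18) + (2 - 1*(-34))) = -555*(6*18*13 + (2 + 34)) = -555*(1404 + 36) = -555*1440 = -799200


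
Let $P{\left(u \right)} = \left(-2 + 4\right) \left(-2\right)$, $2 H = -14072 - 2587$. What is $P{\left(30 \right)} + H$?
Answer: $- \frac{16667}{2} \approx -8333.5$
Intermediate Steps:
$H = - \frac{16659}{2}$ ($H = \frac{-14072 - 2587}{2} = \frac{1}{2} \left(-16659\right) = - \frac{16659}{2} \approx -8329.5$)
$P{\left(u \right)} = -4$ ($P{\left(u \right)} = 2 \left(-2\right) = -4$)
$P{\left(30 \right)} + H = -4 - \frac{16659}{2} = - \frac{16667}{2}$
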